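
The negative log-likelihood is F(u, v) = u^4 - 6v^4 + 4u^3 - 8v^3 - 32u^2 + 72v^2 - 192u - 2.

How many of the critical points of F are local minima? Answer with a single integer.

F separates as a function of u plus a function of v, so ∇F=0 decouples.
∂F/∂u = 4(u - 4)(u + 3)(u + 4) = 0 at u ∈ {-4, -3, 4}; ∂F/∂v = -24v(v - 2)(v + 3) = 0 at v ∈ {-3, 0, 2}.
The Hessian is diagonal: diag(F_uu, F_vv). Second derivatives: F_uu(-4)=32, F_uu(-3)=-28, F_uu(4)=224; F_vv(-3)=-360, F_vv(0)=144, F_vv(2)=-240.
Local minima occur where both diagonal entries positive: (-4, 0), (4, 0). Count: 2.

2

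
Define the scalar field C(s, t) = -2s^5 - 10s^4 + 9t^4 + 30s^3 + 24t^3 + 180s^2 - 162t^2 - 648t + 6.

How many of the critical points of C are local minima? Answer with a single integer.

4

C separates as a function of s plus a function of t, so ∇C=0 decouples.
∂C/∂s = -10s(s - 3)(s + 3)(s + 4) = 0 at s ∈ {-4, -3, 0, 3}; ∂C/∂t = 36(t - 3)(t + 2)(t + 3) = 0 at t ∈ {-3, -2, 3}.
The Hessian is diagonal: diag(C_ss, C_tt). Second derivatives: C_ss(-4)=280, C_ss(-3)=-180, C_ss(0)=360, C_ss(3)=-1260; C_tt(-3)=216, C_tt(-2)=-180, C_tt(3)=1080.
Local minima occur where both diagonal entries positive: (-4, -3), (-4, 3), (0, -3), (0, 3). Count: 4.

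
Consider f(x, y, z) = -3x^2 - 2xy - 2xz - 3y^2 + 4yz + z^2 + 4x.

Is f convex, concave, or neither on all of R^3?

neither

f is quadratic, so its Hessian is the constant matrix H = [[-6, -2, -2], [-2, -6, 4], [-2, 4, 2]].
Leading principal minors: -6, 32, 216.
Neither pattern holds ⇒ H is indefinite ⇒ neither convex nor concave.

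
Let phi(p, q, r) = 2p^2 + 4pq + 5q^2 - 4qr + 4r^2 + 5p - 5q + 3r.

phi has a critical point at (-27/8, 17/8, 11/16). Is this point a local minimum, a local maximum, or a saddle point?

local minimum

The Hessian is constant: H = [[4, 4, 0], [4, 10, -4], [0, -4, 8]].
Leading principal minors: Δ₁ = 4, Δ₂ = 24, Δ₃ = 128.
All leading minors are positive, so H is positive definite: a local minimum.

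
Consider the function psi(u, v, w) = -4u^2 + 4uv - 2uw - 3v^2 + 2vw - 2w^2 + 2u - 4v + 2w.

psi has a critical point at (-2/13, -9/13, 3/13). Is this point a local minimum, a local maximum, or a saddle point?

The Hessian is constant: H = [[-8, 4, -2], [4, -6, 2], [-2, 2, -4]].
Leading principal minors: Δ₁ = -8, Δ₂ = 32, Δ₃ = -104.
The minors alternate sign starting negative (−, +, −), so H is negative definite: a local maximum.

local maximum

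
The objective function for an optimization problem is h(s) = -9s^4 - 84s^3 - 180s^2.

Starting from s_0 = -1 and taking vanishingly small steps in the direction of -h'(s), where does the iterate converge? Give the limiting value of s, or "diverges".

-2

h'(s) = -36s(s + 2)(s + 5), so h'(-1) = 144.
Gradient descent moves in the -h' direction, i.e. s is decreasing.
The nearest critical point in that direction is s = -2, where h'' = 216 > 0 (a local minimum). The iterate converges there.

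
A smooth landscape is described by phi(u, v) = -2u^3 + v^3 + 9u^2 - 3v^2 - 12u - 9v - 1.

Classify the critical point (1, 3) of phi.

local minimum

The mixed partial ∂²phi/∂u∂v is 0, so the Hessian at any point is diag(phi_uu, phi_vv) = diag(6(-2u + 3), 6(v - 1)).
At (1, 3): H = diag(6, 12).
Both eigenvalues are positive, so H is positive definite: a local minimum.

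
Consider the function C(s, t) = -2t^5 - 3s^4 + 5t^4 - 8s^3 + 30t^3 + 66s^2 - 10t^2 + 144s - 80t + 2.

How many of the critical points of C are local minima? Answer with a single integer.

2

C separates as a function of s plus a function of t, so ∇C=0 decouples.
∂C/∂s = -12(s - 3)(s + 1)(s + 4) = 0 at s ∈ {-4, -1, 3}; ∂C/∂t = -10(t - 4)(t - 1)(t + 1)(t + 2) = 0 at t ∈ {-2, -1, 1, 4}.
The Hessian is diagonal: diag(C_ss, C_tt). Second derivatives: C_ss(-4)=-252, C_ss(-1)=144, C_ss(3)=-336; C_tt(-2)=180, C_tt(-1)=-100, C_tt(1)=180, C_tt(4)=-900.
Local minima occur where both diagonal entries positive: (-1, -2), (-1, 1). Count: 2.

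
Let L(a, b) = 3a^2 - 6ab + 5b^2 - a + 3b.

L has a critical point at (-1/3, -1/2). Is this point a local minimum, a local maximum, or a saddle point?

The Hessian of L is constant: H = [[6, -6], [-6, 10]].
det(H) = 6·10 − (-6)² = 24.
det(H) > 0 and tr(H) = 16 > 0, so H is positive definite and the point is a local minimum.

local minimum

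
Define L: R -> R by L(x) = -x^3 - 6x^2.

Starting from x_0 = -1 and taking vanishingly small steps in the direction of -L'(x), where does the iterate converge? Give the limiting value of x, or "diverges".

-4

L'(x) = -3x(x + 4), so L'(-1) = 9.
Gradient descent moves in the -L' direction, i.e. x is decreasing.
The nearest critical point in that direction is x = -4, where L'' = 12 > 0 (a local minimum). The iterate converges there.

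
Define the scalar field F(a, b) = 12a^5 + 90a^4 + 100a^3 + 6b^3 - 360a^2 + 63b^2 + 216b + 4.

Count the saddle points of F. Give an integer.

4

F separates as a function of a plus a function of b, so ∇F=0 decouples.
∂F/∂a = 60a(a - 1)(a + 3)(a + 4) = 0 at a ∈ {-4, -3, 0, 1}; ∂F/∂b = 18(b + 3)(b + 4) = 0 at b ∈ {-4, -3}.
The Hessian is diagonal: diag(F_aa, F_bb). Second derivatives: F_aa(-4)=-1200, F_aa(-3)=720, F_aa(0)=-720, F_aa(1)=1200; F_bb(-4)=-18, F_bb(-3)=18.
Saddle points occur where the two diagonal entries have opposite signs: (-4, -3), (-3, -4), (0, -3), (1, -4). Count: 4.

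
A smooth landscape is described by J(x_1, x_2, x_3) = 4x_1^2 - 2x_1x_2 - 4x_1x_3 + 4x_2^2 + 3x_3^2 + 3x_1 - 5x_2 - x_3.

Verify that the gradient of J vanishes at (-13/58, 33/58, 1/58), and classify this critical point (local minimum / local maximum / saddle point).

∇J = (8x_1 - 2x_2 - 4x_3 + 3, -2x_1 + 8x_2 - 5, -4x_1 + 6x_3 - 1); substituting (-13/58, 33/58, 1/58) gives ∇J = (0, 0, 0), so (-13/58, 33/58, 1/58) is indeed a critical point.
The Hessian is constant: H = [[8, -2, -4], [-2, 8, 0], [-4, 0, 6]].
Leading principal minors: Δ₁ = 8, Δ₂ = 60, Δ₃ = 232.
All leading minors are positive, so H is positive definite: a local minimum.

local minimum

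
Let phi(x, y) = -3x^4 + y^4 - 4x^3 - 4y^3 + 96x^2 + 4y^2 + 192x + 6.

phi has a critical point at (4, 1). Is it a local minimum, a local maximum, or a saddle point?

local maximum

The mixed partial ∂²phi/∂x∂y is 0, so the Hessian at any point is diag(phi_xx, phi_yy) = diag(12(-3x^2 - 2x + 16), 4(3y^2 - 6y + 2)).
At (4, 1): H = diag(-480, -4).
Both eigenvalues are negative, so H is negative definite: a local maximum.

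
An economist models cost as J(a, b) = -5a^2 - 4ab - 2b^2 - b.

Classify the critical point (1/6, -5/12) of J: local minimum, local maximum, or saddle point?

The Hessian of J is constant: H = [[-10, -4], [-4, -4]].
det(H) = (-10)·(-4) − (-4)² = 24.
det(H) > 0 and tr(H) = -14 < 0, so H is negative definite and the point is a local maximum.

local maximum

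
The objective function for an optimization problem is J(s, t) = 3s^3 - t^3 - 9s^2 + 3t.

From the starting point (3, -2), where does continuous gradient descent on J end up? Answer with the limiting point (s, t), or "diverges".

J is separable, so gradient descent decouples: s follows -∂J/∂s, t follows -∂J/∂t.
∂J/∂s = 9s(s - 2); at s=3 this is 27, so s decreases.
∂J/∂t = -3(t - 1)(t + 1); at t=-2 this is -9, so t increases.
s converges to its nearest critical value 2 (a local min of the s-part); t converges to -1. The iterate converges to (2, -1).

(2, -1)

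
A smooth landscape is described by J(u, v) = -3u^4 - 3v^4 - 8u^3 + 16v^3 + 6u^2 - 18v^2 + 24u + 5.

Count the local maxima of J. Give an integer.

J separates as a function of u plus a function of v, so ∇J=0 decouples.
∂J/∂u = -12(u - 1)(u + 1)(u + 2) = 0 at u ∈ {-2, -1, 1}; ∂J/∂v = -12v(v - 3)(v - 1) = 0 at v ∈ {0, 1, 3}.
The Hessian is diagonal: diag(J_uu, J_vv). Second derivatives: J_uu(-2)=-36, J_uu(-1)=24, J_uu(1)=-72; J_vv(0)=-36, J_vv(1)=24, J_vv(3)=-72.
Local maxima occur where both diagonal entries negative: (-2, 0), (-2, 3), (1, 0), (1, 3). Count: 4.

4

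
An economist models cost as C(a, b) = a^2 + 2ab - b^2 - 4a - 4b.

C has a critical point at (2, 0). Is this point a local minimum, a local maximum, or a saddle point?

saddle point

The Hessian of C is constant: H = [[2, 2], [2, -2]].
det(H) = 2·(-2) − 2² = -8.
Since det(H) < 0, H is indefinite and the critical point is a saddle point.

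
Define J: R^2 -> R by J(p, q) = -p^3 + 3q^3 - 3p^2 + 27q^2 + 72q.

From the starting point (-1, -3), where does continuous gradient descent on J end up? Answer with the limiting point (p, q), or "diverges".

(-2, -2)

J is separable, so gradient descent decouples: p follows -∂J/∂p, q follows -∂J/∂q.
∂J/∂p = -3p(p + 2); at p=-1 this is 3, so p decreases.
∂J/∂q = 9(q + 2)(q + 4); at q=-3 this is -9, so q increases.
p converges to its nearest critical value -2 (a local min of the p-part); q converges to -2. The iterate converges to (-2, -2).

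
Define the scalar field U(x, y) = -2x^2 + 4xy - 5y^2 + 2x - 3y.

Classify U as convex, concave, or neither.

U is quadratic, so its Hessian is the constant matrix H = [[-4, 4], [4, -10]].
det(H) = 24, tr(H) = -14.
det(H) > 0 and tr(H) < 0, so H is negative definite everywhere: concave.

concave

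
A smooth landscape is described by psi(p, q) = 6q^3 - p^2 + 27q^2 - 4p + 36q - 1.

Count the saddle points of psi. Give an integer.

psi separates as a function of p plus a function of q, so ∇psi=0 decouples.
∂psi/∂p = -2(p + 2) = 0 at p ∈ {-2}; ∂psi/∂q = 18(q + 1)(q + 2) = 0 at q ∈ {-2, -1}.
The Hessian is diagonal: diag(psi_pp, psi_qq). Second derivatives: psi_pp(-2)=-2; psi_qq(-2)=-18, psi_qq(-1)=18.
Saddle points occur where the two diagonal entries have opposite signs: (-2, -1). Count: 1.

1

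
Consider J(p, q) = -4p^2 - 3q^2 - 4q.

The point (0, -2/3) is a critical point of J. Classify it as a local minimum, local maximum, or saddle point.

The Hessian of J is constant: H = [[-8, 0], [0, -6]].
det(H) = (-8)·(-6) − 0² = 48.
det(H) > 0 and tr(H) = -14 < 0, so H is negative definite and the point is a local maximum.

local maximum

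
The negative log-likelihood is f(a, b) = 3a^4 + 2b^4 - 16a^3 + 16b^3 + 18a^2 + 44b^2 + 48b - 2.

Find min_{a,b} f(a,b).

f(a,b) separates as P(a) + Q(b) − 2, so its minimum is min P + min Q − 2.
P'(a) = 12a(a - 3)(a - 1) vanishes at a ∈ {0, 1, 3}; Q'(b) = 8(b + 1)(b + 2)(b + 3) vanishes at b ∈ {-3, -2, -1}.
Local minima of P (where P''>0): P(0)=0, P(3)=-27. Local minima of Q: Q(-3)=-18, Q(-1)=-18.
So the global minimum of f is P(3) + Q(-3) − 2 = -27 − 18 − 2 = -47, attained at (3, -3).

-47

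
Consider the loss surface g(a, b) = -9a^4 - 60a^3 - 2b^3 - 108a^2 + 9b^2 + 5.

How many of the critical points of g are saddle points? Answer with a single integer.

g separates as a function of a plus a function of b, so ∇g=0 decouples.
∂g/∂a = -36a(a + 2)(a + 3) = 0 at a ∈ {-3, -2, 0}; ∂g/∂b = -6b(b - 3) = 0 at b ∈ {0, 3}.
The Hessian is diagonal: diag(g_aa, g_bb). Second derivatives: g_aa(-3)=-108, g_aa(-2)=72, g_aa(0)=-216; g_bb(0)=18, g_bb(3)=-18.
Saddle points occur where the two diagonal entries have opposite signs: (-3, 0), (-2, 3), (0, 0). Count: 3.

3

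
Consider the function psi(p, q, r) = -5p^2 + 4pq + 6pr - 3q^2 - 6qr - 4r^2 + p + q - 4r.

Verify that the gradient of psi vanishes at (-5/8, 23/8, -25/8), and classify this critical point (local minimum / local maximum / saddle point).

local maximum

∇psi = (-10p + 4q + 6r + 1, 4p - 6q - 6r + 1, 6p - 6q - 8r - 4); substituting (-5/8, 23/8, -25/8) gives ∇psi = (0, 0, 0), so (-5/8, 23/8, -25/8) is indeed a critical point.
The Hessian is constant: H = [[-10, 4, 6], [4, -6, -6], [6, -6, -8]].
Leading principal minors: Δ₁ = -10, Δ₂ = 44, Δ₃ = -64.
The minors alternate sign starting negative (−, +, −), so H is negative definite: a local maximum.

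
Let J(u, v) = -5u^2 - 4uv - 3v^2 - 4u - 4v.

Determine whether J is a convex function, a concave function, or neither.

J is quadratic, so its Hessian is the constant matrix H = [[-10, -4], [-4, -6]].
det(H) = 44, tr(H) = -16.
det(H) > 0 and tr(H) < 0, so H is negative definite everywhere: concave.

concave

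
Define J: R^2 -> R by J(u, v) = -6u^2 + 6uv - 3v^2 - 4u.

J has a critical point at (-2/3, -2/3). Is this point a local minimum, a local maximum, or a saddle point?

local maximum

The Hessian of J is constant: H = [[-12, 6], [6, -6]].
det(H) = (-12)·(-6) − 6² = 36.
det(H) > 0 and tr(H) = -18 < 0, so H is negative definite and the point is a local maximum.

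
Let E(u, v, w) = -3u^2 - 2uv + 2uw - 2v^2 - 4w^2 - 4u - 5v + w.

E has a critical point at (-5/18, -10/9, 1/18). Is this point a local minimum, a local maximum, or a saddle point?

The Hessian is constant: H = [[-6, -2, 2], [-2, -4, 0], [2, 0, -8]].
Leading principal minors: Δ₁ = -6, Δ₂ = 20, Δ₃ = -144.
The minors alternate sign starting negative (−, +, −), so H is negative definite: a local maximum.

local maximum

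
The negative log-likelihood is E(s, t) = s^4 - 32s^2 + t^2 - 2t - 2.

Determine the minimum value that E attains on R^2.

-259

E(s,t) separates as P(s) + Q(t) − 2, so its minimum is min P + min Q − 2.
P'(s) = 4s(s - 4)(s + 4) vanishes at s ∈ {-4, 0, 4}; Q'(t) = 2(t - 1) vanishes at t ∈ {1}.
Local minima of P (where P''>0): P(-4)=-256, P(4)=-256. Local minima of Q: Q(1)=-1.
So the global minimum of E is P(-4) + Q(1) − 2 = -256 − 1 − 2 = -259, attained at (-4, 1).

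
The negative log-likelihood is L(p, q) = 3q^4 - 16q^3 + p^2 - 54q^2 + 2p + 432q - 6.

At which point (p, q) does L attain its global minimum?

(-1, -3)

L(p,q) separates as A(p) + B(q) − 6, so its minimum is min A + min B − 6.
A'(p) = 2p + 2 vanishes at p ∈ {-1}; B'(q) = 12(q - 4)(q - 3)(q + 3) vanishes at q ∈ {-3, 3, 4}.
Local minima of A (where A''>0): A(-1)=-1. Local minima of B: B(-3)=-1107, B(4)=608.
So the global minimum of L is A(-1) + B(-3) − 6 = -1 − 1107 − 6 = -1114, attained at (-1, -3).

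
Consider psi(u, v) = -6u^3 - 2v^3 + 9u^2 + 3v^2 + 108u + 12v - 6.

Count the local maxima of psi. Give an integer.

psi separates as a function of u plus a function of v, so ∇psi=0 decouples.
∂psi/∂u = -18(u - 3)(u + 2) = 0 at u ∈ {-2, 3}; ∂psi/∂v = -6(v - 2)(v + 1) = 0 at v ∈ {-1, 2}.
The Hessian is diagonal: diag(psi_uu, psi_vv). Second derivatives: psi_uu(-2)=90, psi_uu(3)=-90; psi_vv(-1)=18, psi_vv(2)=-18.
Local maxima occur where both diagonal entries negative: (3, 2). Count: 1.

1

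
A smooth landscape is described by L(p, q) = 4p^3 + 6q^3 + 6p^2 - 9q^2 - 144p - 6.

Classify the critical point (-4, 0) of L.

local maximum

The mixed partial ∂²L/∂p∂q is 0, so the Hessian at any point is diag(L_pp, L_qq) = diag(12(2p + 1), 18(2q - 1)).
At (-4, 0): H = diag(-84, -18).
Both eigenvalues are negative, so H is negative definite: a local maximum.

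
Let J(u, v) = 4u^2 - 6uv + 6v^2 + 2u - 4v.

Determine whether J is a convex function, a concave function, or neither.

convex

J is quadratic, so its Hessian is the constant matrix H = [[8, -6], [-6, 12]].
det(H) = 60, tr(H) = 20.
det(H) > 0 and tr(H) > 0, so H is positive definite everywhere: convex.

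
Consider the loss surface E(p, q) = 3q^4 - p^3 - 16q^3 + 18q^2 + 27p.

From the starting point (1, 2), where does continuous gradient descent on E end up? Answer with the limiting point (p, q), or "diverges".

E is separable, so gradient descent decouples: p follows -∂E/∂p, q follows -∂E/∂q.
∂E/∂p = -3(p - 3)(p + 3); at p=1 this is 24, so p decreases.
∂E/∂q = 12q(q - 3)(q - 1); at q=2 this is -24, so q increases.
p converges to its nearest critical value -3 (a local min of the p-part); q converges to 3. The iterate converges to (-3, 3).

(-3, 3)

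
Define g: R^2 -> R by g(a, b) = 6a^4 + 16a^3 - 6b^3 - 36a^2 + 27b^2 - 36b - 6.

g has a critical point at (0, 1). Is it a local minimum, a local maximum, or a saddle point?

saddle point

The mixed partial ∂²g/∂a∂b is 0, so the Hessian at any point is diag(g_aa, g_bb) = diag(24(3a^2 + 4a - 3), 18(-2b + 3)).
At (0, 1): H = diag(-72, 18).
The eigenvalues have opposite signs, so H is indefinite: a saddle point.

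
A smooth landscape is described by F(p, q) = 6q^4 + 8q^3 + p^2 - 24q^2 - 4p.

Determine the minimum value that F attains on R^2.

-68

F(p,q) separates as A(p) + B(q), so its minimum is min A + min B.
A'(p) = 2p - 4 vanishes at p ∈ {2}; B'(q) = 24q(q - 1)(q + 2) vanishes at q ∈ {-2, 0, 1}.
Local minima of A (where A''>0): A(2)=-4. Local minima of B: B(-2)=-64, B(1)=-10.
So the global minimum of F is A(2) + B(-2) = -4 − 64 = -68, attained at (2, -2).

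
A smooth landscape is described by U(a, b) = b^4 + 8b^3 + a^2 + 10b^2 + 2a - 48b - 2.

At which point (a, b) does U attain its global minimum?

U(a,b) separates as P(a) + Q(b) − 2, so its minimum is min P + min Q − 2.
P'(a) = 2a + 2 vanishes at a ∈ {-1}; Q'(b) = 4(b - 1)(b + 3)(b + 4) vanishes at b ∈ {-4, -3, 1}.
Local minima of P (where P''>0): P(-1)=-1. Local minima of Q: Q(-4)=96, Q(1)=-29.
So the global minimum of U is P(-1) + Q(1) − 2 = -1 − 29 − 2 = -32, attained at (-1, 1).

(-1, 1)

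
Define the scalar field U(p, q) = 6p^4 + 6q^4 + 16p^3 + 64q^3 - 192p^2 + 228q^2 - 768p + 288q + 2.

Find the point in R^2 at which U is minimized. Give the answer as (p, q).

(4, -1)

U(p,q) separates as A(p) + B(q) + 2, so its minimum is min A + min B + 2.
A'(p) = 24(p - 4)(p + 2)(p + 4) vanishes at p ∈ {-4, -2, 4}; B'(q) = 24(q + 1)(q + 3)(q + 4) vanishes at q ∈ {-4, -3, -1}.
Local minima of A (where A''>0): A(-4)=512, A(4)=-3584. Local minima of B: B(-4)=-64, B(-1)=-118.
So the global minimum of U is A(4) + B(-1) + 2 = -3584 − 118 + 2 = -3700, attained at (4, -1).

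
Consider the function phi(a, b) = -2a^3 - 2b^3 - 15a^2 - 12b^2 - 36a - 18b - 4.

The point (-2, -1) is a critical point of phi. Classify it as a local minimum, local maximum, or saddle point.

local maximum

The mixed partial ∂²phi/∂a∂b is 0, so the Hessian at any point is diag(phi_aa, phi_bb) = diag(-6(2a + 5), -12(b + 2)).
At (-2, -1): H = diag(-6, -12).
Both eigenvalues are negative, so H is negative definite: a local maximum.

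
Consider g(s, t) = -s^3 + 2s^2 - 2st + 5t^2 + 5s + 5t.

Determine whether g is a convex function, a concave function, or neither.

The term -s^3 is cubic, so the Hessian is not constant.
∂²g/∂s² = -6s + 4, which takes both signs as s varies (negative for sufficiently large s). A diagonal entry of the Hessian changing sign means the Hessian is neither positive- nor negative-semidefinite on all of R^2.

neither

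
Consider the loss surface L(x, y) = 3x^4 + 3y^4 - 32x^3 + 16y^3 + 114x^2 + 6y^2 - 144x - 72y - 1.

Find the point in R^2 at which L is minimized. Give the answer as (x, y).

L(x,y) separates as P(x) + Q(y) − 1, so its minimum is min P + min Q − 1.
P'(x) = 12(x - 4)(x - 3)(x - 1) vanishes at x ∈ {1, 3, 4}; Q'(y) = 12(y - 1)(y + 2)(y + 3) vanishes at y ∈ {-3, -2, 1}.
Local minima of P (where P''>0): P(1)=-59, P(4)=-32. Local minima of Q: Q(-3)=81, Q(1)=-47.
So the global minimum of L is P(1) + Q(1) − 1 = -59 − 47 − 1 = -107, attained at (1, 1).

(1, 1)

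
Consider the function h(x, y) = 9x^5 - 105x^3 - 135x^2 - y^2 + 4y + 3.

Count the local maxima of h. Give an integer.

2

h separates as a function of x plus a function of y, so ∇h=0 decouples.
∂h/∂x = 45x(x - 3)(x + 1)(x + 2) = 0 at x ∈ {-2, -1, 0, 3}; ∂h/∂y = -2(y - 2) = 0 at y ∈ {2}.
The Hessian is diagonal: diag(h_xx, h_yy). Second derivatives: h_xx(-2)=-450, h_xx(-1)=180, h_xx(0)=-270, h_xx(3)=2700; h_yy(2)=-2.
Local maxima occur where both diagonal entries negative: (-2, 2), (0, 2). Count: 2.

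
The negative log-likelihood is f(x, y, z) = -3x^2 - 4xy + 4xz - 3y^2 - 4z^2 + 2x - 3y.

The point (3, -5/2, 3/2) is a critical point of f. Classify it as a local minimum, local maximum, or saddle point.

local maximum

The Hessian is constant: H = [[-6, -4, 4], [-4, -6, 0], [4, 0, -8]].
Leading principal minors: Δ₁ = -6, Δ₂ = 20, Δ₃ = -64.
The minors alternate sign starting negative (−, +, −), so H is negative definite: a local maximum.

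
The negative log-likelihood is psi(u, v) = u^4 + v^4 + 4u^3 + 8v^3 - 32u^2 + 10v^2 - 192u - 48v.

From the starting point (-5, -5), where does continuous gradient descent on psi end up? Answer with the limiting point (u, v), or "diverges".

(-4, -4)

psi is separable, so gradient descent decouples: u follows -∂psi/∂u, v follows -∂psi/∂v.
∂psi/∂u = 4(u - 4)(u + 3)(u + 4); at u=-5 this is -72, so u increases.
∂psi/∂v = 4(v - 1)(v + 3)(v + 4); at v=-5 this is -48, so v increases.
u converges to its nearest critical value -4 (a local min of the u-part); v converges to -4. The iterate converges to (-4, -4).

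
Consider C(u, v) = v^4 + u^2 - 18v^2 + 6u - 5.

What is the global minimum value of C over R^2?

C(u,v) separates as P(u) + Q(v) − 5, so its minimum is min P + min Q − 5.
P'(u) = 2u + 6 vanishes at u ∈ {-3}; Q'(v) = 4v(v - 3)(v + 3) vanishes at v ∈ {-3, 0, 3}.
Local minima of P (where P''>0): P(-3)=-9. Local minima of Q: Q(-3)=-81, Q(3)=-81.
So the global minimum of C is P(-3) + Q(-3) − 5 = -9 − 81 − 5 = -95, attained at (-3, -3).

-95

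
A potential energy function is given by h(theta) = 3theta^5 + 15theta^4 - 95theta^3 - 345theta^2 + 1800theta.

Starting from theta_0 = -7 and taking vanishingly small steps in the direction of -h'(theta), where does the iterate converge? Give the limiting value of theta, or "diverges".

h'(theta) = 15(theta - 3)(theta - 2)(theta + 4)(theta + 5), so h'(-7) = 8100.
Gradient descent moves in the -h' direction, i.e. theta is decreasing.
There is no critical point below theta=-7, and h' keeps the same sign, so the iterate runs off to −∞.

diverges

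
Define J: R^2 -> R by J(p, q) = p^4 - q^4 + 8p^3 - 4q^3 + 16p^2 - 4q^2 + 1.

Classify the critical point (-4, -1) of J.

The mixed partial ∂²J/∂p∂q is 0, so the Hessian at any point is diag(J_pp, J_qq) = diag(4(3p^2 + 12p + 8), -4(3q^2 + 6q + 2)).
At (-4, -1): H = diag(32, 4).
Both eigenvalues are positive, so H is positive definite: a local minimum.

local minimum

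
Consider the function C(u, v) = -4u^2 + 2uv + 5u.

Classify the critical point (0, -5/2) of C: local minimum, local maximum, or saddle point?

The Hessian of C is constant: H = [[-8, 2], [2, 0]].
det(H) = (-8)·0 − 2² = -4.
Since det(H) < 0, H is indefinite and the critical point is a saddle point.

saddle point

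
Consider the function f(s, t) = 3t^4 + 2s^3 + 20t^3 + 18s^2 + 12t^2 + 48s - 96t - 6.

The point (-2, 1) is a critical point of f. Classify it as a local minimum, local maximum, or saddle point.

local minimum

The mixed partial ∂²f/∂s∂t is 0, so the Hessian at any point is diag(f_ss, f_tt) = diag(12(s + 3), 12(3t^2 + 10t + 2)).
At (-2, 1): H = diag(12, 180).
Both eigenvalues are positive, so H is positive definite: a local minimum.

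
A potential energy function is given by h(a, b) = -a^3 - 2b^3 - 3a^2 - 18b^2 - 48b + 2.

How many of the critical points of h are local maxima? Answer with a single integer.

1

h separates as a function of a plus a function of b, so ∇h=0 decouples.
∂h/∂a = -3a(a + 2) = 0 at a ∈ {-2, 0}; ∂h/∂b = -6(b + 2)(b + 4) = 0 at b ∈ {-4, -2}.
The Hessian is diagonal: diag(h_aa, h_bb). Second derivatives: h_aa(-2)=6, h_aa(0)=-6; h_bb(-4)=12, h_bb(-2)=-12.
Local maxima occur where both diagonal entries negative: (0, -2). Count: 1.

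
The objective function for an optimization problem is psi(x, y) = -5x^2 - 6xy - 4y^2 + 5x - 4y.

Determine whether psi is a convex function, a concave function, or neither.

psi is quadratic, so its Hessian is the constant matrix H = [[-10, -6], [-6, -8]].
det(H) = 44, tr(H) = -18.
det(H) > 0 and tr(H) < 0, so H is negative definite everywhere: concave.

concave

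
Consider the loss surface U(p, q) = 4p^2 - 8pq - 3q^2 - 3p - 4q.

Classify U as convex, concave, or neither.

neither

U is quadratic, so its Hessian is the constant matrix H = [[8, -8], [-8, -6]].
det(H) = -112, tr(H) = 2.
det(H) < 0, so H is indefinite: neither convex nor concave.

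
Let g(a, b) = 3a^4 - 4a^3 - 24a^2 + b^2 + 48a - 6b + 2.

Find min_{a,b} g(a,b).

-119

g(a,b) separates as P(a) + Q(b) + 2, so its minimum is min P + min Q + 2.
P'(a) = 12(a - 2)(a - 1)(a + 2) vanishes at a ∈ {-2, 1, 2}; Q'(b) = 2b - 6 vanishes at b ∈ {3}.
Local minima of P (where P''>0): P(-2)=-112, P(2)=16. Local minima of Q: Q(3)=-9.
So the global minimum of g is P(-2) + Q(3) + 2 = -112 − 9 + 2 = -119, attained at (-2, 3).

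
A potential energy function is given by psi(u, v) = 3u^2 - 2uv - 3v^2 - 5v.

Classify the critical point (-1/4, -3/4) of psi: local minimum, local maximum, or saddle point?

saddle point

The Hessian of psi is constant: H = [[6, -2], [-2, -6]].
det(H) = 6·(-6) − (-2)² = -40.
Since det(H) < 0, H is indefinite and the critical point is a saddle point.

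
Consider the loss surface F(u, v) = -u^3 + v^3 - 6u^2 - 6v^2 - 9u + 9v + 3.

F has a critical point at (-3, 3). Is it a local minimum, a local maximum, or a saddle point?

local minimum

The mixed partial ∂²F/∂u∂v is 0, so the Hessian at any point is diag(F_uu, F_vv) = diag(-6(u + 2), 6(v - 2)).
At (-3, 3): H = diag(6, 6).
Both eigenvalues are positive, so H is positive definite: a local minimum.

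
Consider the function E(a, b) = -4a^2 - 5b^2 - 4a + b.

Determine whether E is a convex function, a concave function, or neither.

E is quadratic, so its Hessian is the constant matrix H = [[-8, 0], [0, -10]].
det(H) = 80, tr(H) = -18.
det(H) > 0 and tr(H) < 0, so H is negative definite everywhere: concave.

concave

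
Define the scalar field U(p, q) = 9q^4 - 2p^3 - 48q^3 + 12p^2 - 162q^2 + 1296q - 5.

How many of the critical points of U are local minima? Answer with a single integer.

2

U separates as a function of p plus a function of q, so ∇U=0 decouples.
∂U/∂p = -6p(p - 4) = 0 at p ∈ {0, 4}; ∂U/∂q = 36(q - 4)(q - 3)(q + 3) = 0 at q ∈ {-3, 3, 4}.
The Hessian is diagonal: diag(U_pp, U_qq). Second derivatives: U_pp(0)=24, U_pp(4)=-24; U_qq(-3)=1512, U_qq(3)=-216, U_qq(4)=252.
Local minima occur where both diagonal entries positive: (0, -3), (0, 4). Count: 2.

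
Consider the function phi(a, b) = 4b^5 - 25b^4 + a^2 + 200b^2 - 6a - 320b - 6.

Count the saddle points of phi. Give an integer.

2

phi separates as a function of a plus a function of b, so ∇phi=0 decouples.
∂phi/∂a = 2(a - 3) = 0 at a ∈ {3}; ∂phi/∂b = 20(b - 4)(b - 2)(b - 1)(b + 2) = 0 at b ∈ {-2, 1, 2, 4}.
The Hessian is diagonal: diag(phi_aa, phi_bb). Second derivatives: phi_aa(3)=2; phi_bb(-2)=-1440, phi_bb(1)=180, phi_bb(2)=-160, phi_bb(4)=720.
Saddle points occur where the two diagonal entries have opposite signs: (3, -2), (3, 2). Count: 2.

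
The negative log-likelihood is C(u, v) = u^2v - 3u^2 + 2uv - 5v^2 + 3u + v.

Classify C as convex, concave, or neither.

neither

The term u^2v is cubic, so the Hessian is not constant.
∂²C/∂u² = 2v - 6, which takes both signs as v varies (negative for sufficiently negative v). A diagonal entry of the Hessian changing sign means the Hessian is neither positive- nor negative-semidefinite on all of R^2.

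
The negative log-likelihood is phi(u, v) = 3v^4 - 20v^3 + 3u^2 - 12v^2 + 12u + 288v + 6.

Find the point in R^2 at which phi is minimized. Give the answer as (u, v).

phi(u,v) separates as P(u) + Q(v) + 6, so its minimum is min P + min Q + 6.
P'(u) = 6u + 12 vanishes at u ∈ {-2}; Q'(v) = 12(v - 4)(v - 3)(v + 2) vanishes at v ∈ {-2, 3, 4}.
Local minima of P (where P''>0): P(-2)=-12. Local minima of Q: Q(-2)=-416, Q(4)=448.
So the global minimum of phi is P(-2) + Q(-2) + 6 = -12 − 416 + 6 = -422, attained at (-2, -2).

(-2, -2)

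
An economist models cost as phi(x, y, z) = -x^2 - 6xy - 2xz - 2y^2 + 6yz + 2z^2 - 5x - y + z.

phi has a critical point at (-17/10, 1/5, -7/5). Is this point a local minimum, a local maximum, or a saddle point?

saddle point

The Hessian is constant: H = [[-2, -6, -2], [-6, -4, 6], [-2, 6, 4]].
Leading principal minors: Δ₁ = -2, Δ₂ = -28, Δ₃ = 120.
The minors fit neither the all-positive nor the alternating-sign pattern, so H is indefinite: a saddle point.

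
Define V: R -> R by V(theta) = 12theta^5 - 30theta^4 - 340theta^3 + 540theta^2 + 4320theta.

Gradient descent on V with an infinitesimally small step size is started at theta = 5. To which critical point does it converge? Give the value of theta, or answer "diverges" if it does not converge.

4

V'(theta) = 60(theta - 4)(theta - 3)(theta + 2)(theta + 3), so V'(5) = 6720.
Gradient descent moves in the -V' direction, i.e. theta is decreasing.
The nearest critical point in that direction is theta = 4, where V'' = 2520 > 0 (a local minimum). The iterate converges there.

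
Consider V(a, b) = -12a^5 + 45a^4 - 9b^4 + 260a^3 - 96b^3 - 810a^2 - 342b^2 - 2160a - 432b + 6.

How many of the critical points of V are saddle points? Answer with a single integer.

V separates as a function of a plus a function of b, so ∇V=0 decouples.
∂V/∂a = -60(a - 4)(a - 3)(a + 1)(a + 3) = 0 at a ∈ {-3, -1, 3, 4}; ∂V/∂b = -36(b + 1)(b + 3)(b + 4) = 0 at b ∈ {-4, -3, -1}.
The Hessian is diagonal: diag(V_aa, V_bb). Second derivatives: V_aa(-3)=5040, V_aa(-1)=-2400, V_aa(3)=1440, V_aa(4)=-2100; V_bb(-4)=-108, V_bb(-3)=72, V_bb(-1)=-216.
Saddle points occur where the two diagonal entries have opposite signs: (-3, -4), (-3, -1), (-1, -3), (3, -4), (3, -1), (4, -3). Count: 6.

6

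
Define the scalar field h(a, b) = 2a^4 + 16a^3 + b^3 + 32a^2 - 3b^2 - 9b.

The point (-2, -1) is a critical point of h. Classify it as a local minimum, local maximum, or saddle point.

The mixed partial ∂²h/∂a∂b is 0, so the Hessian at any point is diag(h_aa, h_bb) = diag(8(3a^2 + 12a + 8), 6(b - 1)).
At (-2, -1): H = diag(-32, -12).
Both eigenvalues are negative, so H is negative definite: a local maximum.

local maximum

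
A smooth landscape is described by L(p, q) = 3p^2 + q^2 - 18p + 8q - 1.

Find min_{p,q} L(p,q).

L(p,q) separates as A(p) + B(q) − 1, so its minimum is min A + min B − 1.
A'(p) = 6p - 18 vanishes at p ∈ {3}; B'(q) = 2q + 8 vanishes at q ∈ {-4}.
Local minima of A (where A''>0): A(3)=-27. Local minima of B: B(-4)=-16.
So the global minimum of L is A(3) + B(-4) − 1 = -27 − 16 − 1 = -44, attained at (3, -4).

-44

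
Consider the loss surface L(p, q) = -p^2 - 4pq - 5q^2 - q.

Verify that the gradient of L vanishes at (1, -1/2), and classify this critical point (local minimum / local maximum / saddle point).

local maximum

∇L = (-2p - 4q, -4p - 10q - 1); substituting (1, -1/2) gives ∇L = (0, 0), so (1, -1/2) is indeed a critical point.
The Hessian of L is constant: H = [[-2, -4], [-4, -10]].
det(H) = (-2)·(-10) − (-4)² = 4.
det(H) > 0 and tr(H) = -12 < 0, so H is negative definite and the point is a local maximum.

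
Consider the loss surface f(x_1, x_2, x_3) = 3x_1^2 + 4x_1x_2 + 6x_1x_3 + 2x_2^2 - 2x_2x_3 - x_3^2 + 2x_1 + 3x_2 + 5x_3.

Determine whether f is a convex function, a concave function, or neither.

f is quadratic, so its Hessian is the constant matrix H = [[6, 4, 6], [4, 4, -2], [6, -2, -2]].
Leading principal minors: 6, 8, -280.
Neither pattern holds ⇒ H is indefinite ⇒ neither convex nor concave.

neither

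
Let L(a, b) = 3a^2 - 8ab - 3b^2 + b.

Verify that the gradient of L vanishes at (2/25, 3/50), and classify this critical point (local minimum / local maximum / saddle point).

saddle point

∇L = (6a - 8b, -8a - 6b + 1); substituting (2/25, 3/50) gives ∇L = (0, 0), so (2/25, 3/50) is indeed a critical point.
The Hessian of L is constant: H = [[6, -8], [-8, -6]].
det(H) = 6·(-6) − (-8)² = -100.
Since det(H) < 0, H is indefinite and the critical point is a saddle point.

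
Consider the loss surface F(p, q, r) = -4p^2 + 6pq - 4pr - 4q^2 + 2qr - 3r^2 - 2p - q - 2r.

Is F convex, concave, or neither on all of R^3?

concave

F is quadratic, so its Hessian is the constant matrix H = [[-8, 6, -4], [6, -8, 2], [-4, 2, -6]].
Leading principal minors: -8, 28, -104.
Signs alternate −, +, − ⇒ H ≺ 0 ⇒ concave.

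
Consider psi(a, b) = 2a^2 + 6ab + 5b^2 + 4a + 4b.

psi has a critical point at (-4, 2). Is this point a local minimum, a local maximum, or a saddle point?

The Hessian of psi is constant: H = [[4, 6], [6, 10]].
det(H) = 4·10 − 6² = 4.
det(H) > 0 and tr(H) = 14 > 0, so H is positive definite and the point is a local minimum.

local minimum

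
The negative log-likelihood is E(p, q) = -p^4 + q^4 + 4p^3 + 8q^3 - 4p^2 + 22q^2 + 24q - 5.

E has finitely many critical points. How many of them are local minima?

2

E separates as a function of p plus a function of q, so ∇E=0 decouples.
∂E/∂p = -4p(p - 2)(p - 1) = 0 at p ∈ {0, 1, 2}; ∂E/∂q = 4(q + 1)(q + 2)(q + 3) = 0 at q ∈ {-3, -2, -1}.
The Hessian is diagonal: diag(E_pp, E_qq). Second derivatives: E_pp(0)=-8, E_pp(1)=4, E_pp(2)=-8; E_qq(-3)=8, E_qq(-2)=-4, E_qq(-1)=8.
Local minima occur where both diagonal entries positive: (1, -3), (1, -1). Count: 2.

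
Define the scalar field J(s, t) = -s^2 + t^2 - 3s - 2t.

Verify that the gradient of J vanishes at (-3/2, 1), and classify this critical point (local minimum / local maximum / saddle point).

∇J = (-2s - 3, 2t - 2); substituting (-3/2, 1) gives ∇J = (0, 0), so (-3/2, 1) is indeed a critical point.
The Hessian of J is constant: H = [[-2, 0], [0, 2]].
det(H) = (-2)·2 − 0² = -4.
Since det(H) < 0, H is indefinite and the critical point is a saddle point.

saddle point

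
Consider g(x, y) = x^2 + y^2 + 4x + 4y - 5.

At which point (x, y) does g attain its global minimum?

(-2, -2)

g(x,y) separates as P(x) + Q(y) − 5, so its minimum is min P + min Q − 5.
P'(x) = 2x + 4 vanishes at x ∈ {-2}; Q'(y) = 2y + 4 vanishes at y ∈ {-2}.
Local minima of P (where P''>0): P(-2)=-4. Local minima of Q: Q(-2)=-4.
So the global minimum of g is P(-2) + Q(-2) − 5 = -4 − 4 − 5 = -13, attained at (-2, -2).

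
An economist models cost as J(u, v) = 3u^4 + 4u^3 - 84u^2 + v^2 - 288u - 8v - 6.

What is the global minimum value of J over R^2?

-1494

J(u,v) separates as P(u) + Q(v) − 6, so its minimum is min P + min Q − 6.
P'(u) = 12(u - 4)(u + 2)(u + 3) vanishes at u ∈ {-3, -2, 4}; Q'(v) = 2v - 8 vanishes at v ∈ {4}.
Local minima of P (where P''>0): P(-3)=243, P(4)=-1472. Local minima of Q: Q(4)=-16.
So the global minimum of J is P(4) + Q(4) − 6 = -1472 − 16 − 6 = -1494, attained at (4, 4).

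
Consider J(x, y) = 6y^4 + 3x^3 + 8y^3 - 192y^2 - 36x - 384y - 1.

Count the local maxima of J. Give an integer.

1

J separates as a function of x plus a function of y, so ∇J=0 decouples.
∂J/∂x = 9(x - 2)(x + 2) = 0 at x ∈ {-2, 2}; ∂J/∂y = 24(y - 4)(y + 1)(y + 4) = 0 at y ∈ {-4, -1, 4}.
The Hessian is diagonal: diag(J_xx, J_yy). Second derivatives: J_xx(-2)=-36, J_xx(2)=36; J_yy(-4)=576, J_yy(-1)=-360, J_yy(4)=960.
Local maxima occur where both diagonal entries negative: (-2, -1). Count: 1.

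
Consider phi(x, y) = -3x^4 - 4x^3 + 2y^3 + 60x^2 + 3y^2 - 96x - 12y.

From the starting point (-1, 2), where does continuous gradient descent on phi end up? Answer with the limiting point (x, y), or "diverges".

phi is separable, so gradient descent decouples: x follows -∂phi/∂x, y follows -∂phi/∂y.
∂phi/∂x = -12(x - 2)(x - 1)(x + 4); at x=-1 this is -216, so x increases.
∂phi/∂y = 6(y - 1)(y + 2); at y=2 this is 24, so y decreases.
x converges to its nearest critical value 1 (a local min of the x-part); y converges to 1. The iterate converges to (1, 1).

(1, 1)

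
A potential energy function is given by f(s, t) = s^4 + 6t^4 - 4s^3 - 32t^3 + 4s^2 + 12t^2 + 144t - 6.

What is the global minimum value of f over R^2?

-100

f(s,t) separates as P(s) + Q(t) − 6, so its minimum is min P + min Q − 6.
P'(s) = 4s(s - 2)(s - 1) vanishes at s ∈ {0, 1, 2}; Q'(t) = 24(t - 3)(t - 2)(t + 1) vanishes at t ∈ {-1, 2, 3}.
Local minima of P (where P''>0): P(0)=0, P(2)=0. Local minima of Q: Q(-1)=-94, Q(3)=162.
So the global minimum of f is P(0) + Q(-1) − 6 = 0 − 94 − 6 = -100, attained at (0, -1).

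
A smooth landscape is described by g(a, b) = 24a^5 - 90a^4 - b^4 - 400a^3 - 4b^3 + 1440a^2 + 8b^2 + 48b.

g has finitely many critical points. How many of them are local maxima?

4

g separates as a function of a plus a function of b, so ∇g=0 decouples.
∂g/∂a = 120a(a - 4)(a - 2)(a + 3) = 0 at a ∈ {-3, 0, 2, 4}; ∂g/∂b = -4(b - 2)(b + 2)(b + 3) = 0 at b ∈ {-3, -2, 2}.
The Hessian is diagonal: diag(g_aa, g_bb). Second derivatives: g_aa(-3)=-12600, g_aa(0)=2880, g_aa(2)=-2400, g_aa(4)=6720; g_bb(-3)=-20, g_bb(-2)=16, g_bb(2)=-80.
Local maxima occur where both diagonal entries negative: (-3, -3), (-3, 2), (2, -3), (2, 2). Count: 4.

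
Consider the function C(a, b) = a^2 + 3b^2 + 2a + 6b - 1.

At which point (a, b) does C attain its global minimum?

(-1, -1)

C(a,b) separates as P(a) + Q(b) − 1, so its minimum is min P + min Q − 1.
P'(a) = 2a + 2 vanishes at a ∈ {-1}; Q'(b) = 6b + 6 vanishes at b ∈ {-1}.
Local minima of P (where P''>0): P(-1)=-1. Local minima of Q: Q(-1)=-3.
So the global minimum of C is P(-1) + Q(-1) − 1 = -1 − 3 − 1 = -5, attained at (-1, -1).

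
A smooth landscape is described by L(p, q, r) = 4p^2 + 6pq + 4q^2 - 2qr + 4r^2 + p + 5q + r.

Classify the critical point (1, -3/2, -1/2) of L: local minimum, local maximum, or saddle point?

The Hessian is constant: H = [[8, 6, 0], [6, 8, -2], [0, -2, 8]].
Leading principal minors: Δ₁ = 8, Δ₂ = 28, Δ₃ = 192.
All leading minors are positive, so H is positive definite: a local minimum.

local minimum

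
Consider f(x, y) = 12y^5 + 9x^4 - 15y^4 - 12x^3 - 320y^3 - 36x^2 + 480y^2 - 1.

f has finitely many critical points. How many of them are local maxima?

2

f separates as a function of x plus a function of y, so ∇f=0 decouples.
∂f/∂x = 36x(x - 2)(x + 1) = 0 at x ∈ {-1, 0, 2}; ∂f/∂y = 60y(y - 4)(y - 1)(y + 4) = 0 at y ∈ {-4, 0, 1, 4}.
The Hessian is diagonal: diag(f_xx, f_yy). Second derivatives: f_xx(-1)=108, f_xx(0)=-72, f_xx(2)=216; f_yy(-4)=-9600, f_yy(0)=960, f_yy(1)=-900, f_yy(4)=5760.
Local maxima occur where both diagonal entries negative: (0, -4), (0, 1). Count: 2.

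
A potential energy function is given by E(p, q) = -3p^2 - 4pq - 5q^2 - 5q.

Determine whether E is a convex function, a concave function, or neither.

concave

E is quadratic, so its Hessian is the constant matrix H = [[-6, -4], [-4, -10]].
det(H) = 44, tr(H) = -16.
det(H) > 0 and tr(H) < 0, so H is negative definite everywhere: concave.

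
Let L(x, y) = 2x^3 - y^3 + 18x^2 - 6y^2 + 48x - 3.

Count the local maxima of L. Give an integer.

L separates as a function of x plus a function of y, so ∇L=0 decouples.
∂L/∂x = 6(x + 2)(x + 4) = 0 at x ∈ {-4, -2}; ∂L/∂y = -3y(y + 4) = 0 at y ∈ {-4, 0}.
The Hessian is diagonal: diag(L_xx, L_yy). Second derivatives: L_xx(-4)=-12, L_xx(-2)=12; L_yy(-4)=12, L_yy(0)=-12.
Local maxima occur where both diagonal entries negative: (-4, 0). Count: 1.

1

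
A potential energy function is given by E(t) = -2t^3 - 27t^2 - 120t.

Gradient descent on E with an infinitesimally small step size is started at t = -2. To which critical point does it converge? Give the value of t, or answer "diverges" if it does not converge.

E'(t) = -6(t + 4)(t + 5), so E'(-2) = -36.
Gradient descent moves in the -E' direction, i.e. t is increasing.
There is no critical point above t=-2, and E' keeps the same sign, so the iterate runs off to +∞.

diverges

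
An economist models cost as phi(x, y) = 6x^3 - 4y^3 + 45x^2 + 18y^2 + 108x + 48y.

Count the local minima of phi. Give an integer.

1

phi separates as a function of x plus a function of y, so ∇phi=0 decouples.
∂phi/∂x = 18(x + 2)(x + 3) = 0 at x ∈ {-3, -2}; ∂phi/∂y = -12(y - 4)(y + 1) = 0 at y ∈ {-1, 4}.
The Hessian is diagonal: diag(phi_xx, phi_yy). Second derivatives: phi_xx(-3)=-18, phi_xx(-2)=18; phi_yy(-1)=60, phi_yy(4)=-60.
Local minima occur where both diagonal entries positive: (-2, -1). Count: 1.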